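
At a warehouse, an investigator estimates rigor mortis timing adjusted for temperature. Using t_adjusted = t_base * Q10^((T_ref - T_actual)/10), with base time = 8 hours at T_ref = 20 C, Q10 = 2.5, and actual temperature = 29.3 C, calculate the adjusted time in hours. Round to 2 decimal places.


Rigor mortis time adjustment:
Exponent = (T_ref - T_actual) / 10 = (20 - 29.3) / 10 = -0.93
Q10 factor = 2.5^-0.93 = 0.4265
t_adjusted = 8 * 0.4265 = 3.41 hours

3.41


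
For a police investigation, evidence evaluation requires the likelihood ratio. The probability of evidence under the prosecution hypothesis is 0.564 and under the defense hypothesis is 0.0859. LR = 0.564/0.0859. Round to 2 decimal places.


Likelihood ratio calculation:
LR = P(E|Hp) / P(E|Hd)
LR = 0.564 / 0.0859
LR = 6.57

6.57


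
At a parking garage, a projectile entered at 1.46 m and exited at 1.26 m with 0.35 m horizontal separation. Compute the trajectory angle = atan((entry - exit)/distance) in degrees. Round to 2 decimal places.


Bullet trajectory angle:
Height difference = 1.46 - 1.26 = 0.2 m
angle = atan(0.2 / 0.35)
angle = atan(0.571429)
angle = 29.74 degrees

29.74


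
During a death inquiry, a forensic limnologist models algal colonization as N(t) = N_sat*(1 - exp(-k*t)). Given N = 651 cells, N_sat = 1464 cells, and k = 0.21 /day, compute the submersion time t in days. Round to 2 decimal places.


PMSI from diatom colonization curve:
N / N_sat = 651 / 1464 = 0.444672
1 - N/N_sat = 0.555328
ln(1 - N/N_sat) = -0.588196
t = -ln(1 - N/N_sat) / k = -(-0.588196) / 0.21 = 2.80 days

2.80


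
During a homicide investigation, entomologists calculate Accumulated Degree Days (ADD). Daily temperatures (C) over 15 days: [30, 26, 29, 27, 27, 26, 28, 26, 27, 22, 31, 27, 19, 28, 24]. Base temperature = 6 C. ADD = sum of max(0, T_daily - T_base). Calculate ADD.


Computing ADD day by day:
Day 1: max(0, 30 - 6) = 24
Day 2: max(0, 26 - 6) = 20
Day 3: max(0, 29 - 6) = 23
Day 4: max(0, 27 - 6) = 21
Day 5: max(0, 27 - 6) = 21
Day 6: max(0, 26 - 6) = 20
Day 7: max(0, 28 - 6) = 22
Day 8: max(0, 26 - 6) = 20
Day 9: max(0, 27 - 6) = 21
Day 10: max(0, 22 - 6) = 16
Day 11: max(0, 31 - 6) = 25
Day 12: max(0, 27 - 6) = 21
Day 13: max(0, 19 - 6) = 13
Day 14: max(0, 28 - 6) = 22
Day 15: max(0, 24 - 6) = 18
Total ADD = 307

307


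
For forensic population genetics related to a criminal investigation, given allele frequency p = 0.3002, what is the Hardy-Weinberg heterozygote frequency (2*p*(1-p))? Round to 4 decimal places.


Hardy-Weinberg heterozygote frequency:
q = 1 - p = 1 - 0.3002 = 0.6998
2pq = 2 * 0.3002 * 0.6998 = 0.4202

0.4202


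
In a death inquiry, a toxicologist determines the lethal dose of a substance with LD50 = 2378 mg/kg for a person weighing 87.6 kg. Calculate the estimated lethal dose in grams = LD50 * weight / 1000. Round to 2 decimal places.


Lethal dose calculation:
Lethal dose = LD50 * body_weight / 1000
= 2378 * 87.6 / 1000
= 208312.8 / 1000
= 208.31 g

208.31


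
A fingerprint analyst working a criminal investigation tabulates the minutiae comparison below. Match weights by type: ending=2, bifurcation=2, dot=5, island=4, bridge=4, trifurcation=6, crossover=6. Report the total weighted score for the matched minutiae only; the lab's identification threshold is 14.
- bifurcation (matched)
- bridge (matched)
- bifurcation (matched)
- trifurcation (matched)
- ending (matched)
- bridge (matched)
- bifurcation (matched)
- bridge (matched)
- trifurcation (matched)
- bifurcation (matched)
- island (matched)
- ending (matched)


Weighted minutiae match score:
  bifurcation: matched, +2 (running total 2)
  bridge: matched, +4 (running total 6)
  bifurcation: matched, +2 (running total 8)
  trifurcation: matched, +6 (running total 14)
  ending: matched, +2 (running total 16)
  bridge: matched, +4 (running total 20)
  bifurcation: matched, +2 (running total 22)
  bridge: matched, +4 (running total 26)
  trifurcation: matched, +6 (running total 32)
  bifurcation: matched, +2 (running total 34)
  island: matched, +4 (running total 38)
  ending: matched, +2 (running total 40)
Total score = 40
Threshold = 14; verdict = identification

40


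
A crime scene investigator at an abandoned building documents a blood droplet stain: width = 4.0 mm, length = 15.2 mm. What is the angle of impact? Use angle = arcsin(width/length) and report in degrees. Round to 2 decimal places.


Blood spatter impact angle calculation:
width / length = 4.0 / 15.2 = 0.263158
angle = arcsin(0.263158)
angle = 15.26 degrees

15.26


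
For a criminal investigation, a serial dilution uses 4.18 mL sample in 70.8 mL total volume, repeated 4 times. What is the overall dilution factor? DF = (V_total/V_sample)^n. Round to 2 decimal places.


Dilution factor calculation:
Single dilution = V_total / V_sample = 70.8 / 4.18 ≈ 16.937799
Number of dilutions = 4
Total DF = (70.8 / 4.18)^4 (full precision, rounded at the end) = 82305.32

82305.32


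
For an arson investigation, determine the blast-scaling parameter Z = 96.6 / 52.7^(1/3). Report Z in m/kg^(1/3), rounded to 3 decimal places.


Scaled distance calculation:
W^(1/3) = 52.7^(1/3) = 3.749185
Z = R / W^(1/3) = 96.6 / 3.749185
Z = 25.766 m/kg^(1/3)

25.766


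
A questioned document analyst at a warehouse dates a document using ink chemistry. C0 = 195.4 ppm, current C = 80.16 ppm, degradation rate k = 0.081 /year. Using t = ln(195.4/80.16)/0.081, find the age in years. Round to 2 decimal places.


Document age estimation:
C0/C = 195.4 / 80.16 = 2.437625
ln(C0/C) = 0.891024
t = 0.891024 / 0.081 = 11.00 years

11.00


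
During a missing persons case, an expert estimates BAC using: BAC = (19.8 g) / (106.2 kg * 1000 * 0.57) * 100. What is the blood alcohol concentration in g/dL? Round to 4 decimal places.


Applying the Widmark formula:
BAC = (dose_g / (body_wt * 1000 * r)) * 100
Denominator = 106.2 * 1000 * 0.57 = 60534
BAC = (19.8 / 60534) * 100
BAC = 0.0327 g/dL

0.0327


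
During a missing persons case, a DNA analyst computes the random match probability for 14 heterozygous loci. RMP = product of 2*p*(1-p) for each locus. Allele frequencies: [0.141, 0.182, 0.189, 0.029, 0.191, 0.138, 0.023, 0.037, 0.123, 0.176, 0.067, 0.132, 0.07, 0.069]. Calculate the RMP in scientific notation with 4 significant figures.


Computing RMP for 14 loci:
Locus 1: 2 * 0.141 * 0.859 = 0.242238
Locus 2: 2 * 0.182 * 0.818 = 0.297752
Locus 3: 2 * 0.189 * 0.811 = 0.306558
Locus 4: 2 * 0.029 * 0.971 = 0.056318
Locus 5: 2 * 0.191 * 0.809 = 0.309038
Locus 6: 2 * 0.138 * 0.862 = 0.237912
Locus 7: 2 * 0.023 * 0.977 = 0.044942
Locus 8: 2 * 0.037 * 0.963 = 0.071262
Locus 9: 2 * 0.123 * 0.877 = 0.215742
Locus 10: 2 * 0.176 * 0.824 = 0.290048
Locus 11: 2 * 0.067 * 0.933 = 0.125022
Locus 12: 2 * 0.132 * 0.868 = 0.229152
Locus 13: 2 * 0.07 * 0.93 = 0.1302
Locus 14: 2 * 0.069 * 0.931 = 0.128478
RMP = 8.793e-12

8.793e-12


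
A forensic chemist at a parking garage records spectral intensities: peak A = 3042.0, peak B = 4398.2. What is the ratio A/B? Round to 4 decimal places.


Spectral peak ratio:
Peak A = 3042.0 counts
Peak B = 4398.2 counts
Ratio = 3042.0 / 4398.2 = 0.6916

0.6916


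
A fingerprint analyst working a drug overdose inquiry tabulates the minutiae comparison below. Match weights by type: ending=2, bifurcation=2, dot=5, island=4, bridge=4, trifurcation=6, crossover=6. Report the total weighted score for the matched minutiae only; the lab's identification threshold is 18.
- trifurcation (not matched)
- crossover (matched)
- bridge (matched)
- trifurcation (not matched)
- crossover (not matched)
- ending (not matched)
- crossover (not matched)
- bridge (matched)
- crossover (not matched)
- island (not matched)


Weighted minutiae match score:
  trifurcation: not matched, +0
  crossover: matched, +6 (running total 6)
  bridge: matched, +4 (running total 10)
  trifurcation: not matched, +0
  crossover: not matched, +0
  ending: not matched, +0
  crossover: not matched, +0
  bridge: matched, +4 (running total 14)
  crossover: not matched, +0
  island: not matched, +0
Total score = 14
Threshold = 18; verdict = inconclusive

14


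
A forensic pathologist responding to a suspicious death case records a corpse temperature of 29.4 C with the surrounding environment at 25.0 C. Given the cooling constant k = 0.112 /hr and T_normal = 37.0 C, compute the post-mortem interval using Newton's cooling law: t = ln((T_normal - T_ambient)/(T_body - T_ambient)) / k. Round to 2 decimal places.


Using Newton's law of cooling:
t = ln((T_normal - T_ambient) / (T_body - T_ambient)) / k
T_normal - T_ambient = 12.0
T_body - T_ambient = 4.4
Ratio = 2.727273
ln(ratio) = 1.003302
t = 1.003302 / 0.112 = 8.96 hours

8.96


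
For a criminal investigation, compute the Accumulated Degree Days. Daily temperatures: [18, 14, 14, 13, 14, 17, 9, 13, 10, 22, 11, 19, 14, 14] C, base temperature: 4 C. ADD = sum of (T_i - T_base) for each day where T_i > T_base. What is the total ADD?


Computing ADD day by day:
Day 1: max(0, 18 - 4) = 14
Day 2: max(0, 14 - 4) = 10
Day 3: max(0, 14 - 4) = 10
Day 4: max(0, 13 - 4) = 9
Day 5: max(0, 14 - 4) = 10
Day 6: max(0, 17 - 4) = 13
Day 7: max(0, 9 - 4) = 5
Day 8: max(0, 13 - 4) = 9
Day 9: max(0, 10 - 4) = 6
Day 10: max(0, 22 - 4) = 18
Day 11: max(0, 11 - 4) = 7
Day 12: max(0, 19 - 4) = 15
Day 13: max(0, 14 - 4) = 10
Day 14: max(0, 14 - 4) = 10
Total ADD = 146

146


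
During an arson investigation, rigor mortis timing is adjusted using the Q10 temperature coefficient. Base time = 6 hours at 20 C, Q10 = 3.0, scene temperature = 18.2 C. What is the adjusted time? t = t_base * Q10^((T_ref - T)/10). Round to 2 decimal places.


Rigor mortis time adjustment:
Exponent = (T_ref - T_actual) / 10 = (20 - 18.2) / 10 = 0.18
Q10 factor = 3.0^0.18 = 1.21866
t_adjusted = 6 * 1.21866 = 7.31 hours

7.31


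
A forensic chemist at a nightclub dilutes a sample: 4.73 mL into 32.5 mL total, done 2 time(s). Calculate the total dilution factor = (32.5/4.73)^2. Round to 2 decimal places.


Dilution factor calculation:
Single dilution = V_total / V_sample = 32.5 / 4.73 ≈ 6.871036
Number of dilutions = 2
Total DF = (32.5 / 4.73)^2 (full precision, rounded at the end) = 47.21

47.21


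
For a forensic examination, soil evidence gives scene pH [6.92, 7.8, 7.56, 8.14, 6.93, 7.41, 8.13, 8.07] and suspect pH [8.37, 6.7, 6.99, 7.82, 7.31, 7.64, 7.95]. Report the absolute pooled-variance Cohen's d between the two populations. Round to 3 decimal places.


Pooled-variance Cohen's d for soil pH comparison:
Scene mean = 60.96 / 8 = 7.62
Suspect mean = 52.78 / 7 = 7.54
Scene sample variance s_s^2 = 0.254171
Suspect sample variance s_c^2 = 0.3344
Pooled variance = ((n_s-1)*s_s^2 + (n_c-1)*s_c^2) / (n_s + n_c - 2) = 0.2912
Pooled SD = sqrt(0.2912) = 0.53963
Mean difference = 0.08
|d| = |0.08| / 0.53963 = 0.148

0.148


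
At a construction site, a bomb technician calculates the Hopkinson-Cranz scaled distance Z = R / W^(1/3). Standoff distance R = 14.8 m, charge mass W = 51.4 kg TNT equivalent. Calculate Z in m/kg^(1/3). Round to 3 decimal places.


Scaled distance calculation:
W^(1/3) = 51.4^(1/3) = 3.7181
Z = R / W^(1/3) = 14.8 / 3.7181
Z = 3.981 m/kg^(1/3)

3.981


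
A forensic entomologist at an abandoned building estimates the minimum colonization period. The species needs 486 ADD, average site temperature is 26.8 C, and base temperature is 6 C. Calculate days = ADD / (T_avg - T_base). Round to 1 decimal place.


Insect development time:
Effective temperature = avg_temp - T_base = 26.8 - 6 = 20.8 C
Days = ADD / effective_temp = 486 / 20.8 = 23.4 days

23.4


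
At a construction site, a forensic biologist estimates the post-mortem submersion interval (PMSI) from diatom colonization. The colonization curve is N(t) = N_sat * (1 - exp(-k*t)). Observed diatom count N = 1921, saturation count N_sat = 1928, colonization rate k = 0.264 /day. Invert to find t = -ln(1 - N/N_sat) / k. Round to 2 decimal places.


PMSI from diatom colonization curve:
N / N_sat = 1921 / 1928 = 0.996369
1 - N/N_sat = 0.003631
ln(1 - N/N_sat) = -5.618247
t = -ln(1 - N/N_sat) / k = -(-5.618247) / 0.264 = 21.28 days

21.28


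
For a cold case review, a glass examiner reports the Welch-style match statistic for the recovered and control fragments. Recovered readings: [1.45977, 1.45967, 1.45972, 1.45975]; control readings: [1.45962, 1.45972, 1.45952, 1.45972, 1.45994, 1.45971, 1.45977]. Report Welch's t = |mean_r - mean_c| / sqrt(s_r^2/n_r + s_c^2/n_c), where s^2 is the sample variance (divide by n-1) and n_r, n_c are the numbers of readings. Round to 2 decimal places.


Welch's t-criterion for glass RI comparison:
Recovered mean = sum / n_r = 5.83891 / 4 = 1.4597275
Control mean = sum / n_c = 10.218 / 7 = 1.4597143
Recovered sample variance s_r^2 = 1.89167e-09
Control sample variance s_c^2 = 1.67952e-08
Welch SE (unpooled) = sqrt(s_r^2/n_r + s_c^2/n_c) = sqrt(4.72917e-10 + 2.39932e-09) = sqrt(2.87224e-09) = 5.35933e-05
|mean_r - mean_c| = 1.32143e-05
t = 1.32143e-05 / 5.35933e-05 = 0.25

0.25


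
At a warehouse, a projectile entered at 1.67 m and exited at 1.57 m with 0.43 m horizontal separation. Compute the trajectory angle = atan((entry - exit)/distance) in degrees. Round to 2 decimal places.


Bullet trajectory angle:
Height difference = 1.67 - 1.57 = 0.1 m
angle = atan(0.1 / 0.43)
angle = atan(0.232558)
angle = 13.09 degrees

13.09


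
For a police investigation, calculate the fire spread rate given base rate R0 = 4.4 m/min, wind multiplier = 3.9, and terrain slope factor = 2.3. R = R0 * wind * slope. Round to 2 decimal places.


Fire spread rate calculation:
R = R0 * wind_factor * slope_factor
= 4.4 * 3.9 * 2.3
= 17.16 * 2.3
= 39.47 m/min

39.47


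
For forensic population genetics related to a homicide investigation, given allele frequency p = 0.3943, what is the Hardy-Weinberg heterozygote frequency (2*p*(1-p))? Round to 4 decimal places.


Hardy-Weinberg heterozygote frequency:
q = 1 - p = 1 - 0.3943 = 0.6057
2pq = 2 * 0.3943 * 0.6057 = 0.4777

0.4777


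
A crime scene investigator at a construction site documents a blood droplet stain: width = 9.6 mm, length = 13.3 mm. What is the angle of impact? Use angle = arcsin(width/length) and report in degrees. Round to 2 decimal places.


Blood spatter impact angle calculation:
width / length = 9.6 / 13.3 = 0.721805
angle = arcsin(0.721805)
angle = 46.20 degrees

46.20


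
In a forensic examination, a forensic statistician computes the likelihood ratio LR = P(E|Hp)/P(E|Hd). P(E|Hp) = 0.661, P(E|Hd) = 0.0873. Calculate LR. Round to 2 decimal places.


Likelihood ratio calculation:
LR = P(E|Hp) / P(E|Hd)
LR = 0.661 / 0.0873
LR = 7.57

7.57


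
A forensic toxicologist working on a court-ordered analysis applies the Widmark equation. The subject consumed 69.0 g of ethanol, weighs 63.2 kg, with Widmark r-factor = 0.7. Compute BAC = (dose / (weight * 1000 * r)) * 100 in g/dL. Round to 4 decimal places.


Applying the Widmark formula:
BAC = (dose_g / (body_wt * 1000 * r)) * 100
Denominator = 63.2 * 1000 * 0.7 = 44240
BAC = (69.0 / 44240) * 100
BAC = 0.1560 g/dL

0.1560


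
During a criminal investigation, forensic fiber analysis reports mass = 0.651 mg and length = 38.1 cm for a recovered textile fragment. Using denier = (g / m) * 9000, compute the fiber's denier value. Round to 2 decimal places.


Denier calculation:
Mass in grams = 0.651 mg / 1000 = 0.000651 g
Length in meters = 38.1 cm / 100 = 0.381 m
Linear density = mass / length = 0.000651 / 0.381 = 0.00170866 g/m
Denier = (g/m) * 9000 = 0.00170866 * 9000 = 15.38

15.38


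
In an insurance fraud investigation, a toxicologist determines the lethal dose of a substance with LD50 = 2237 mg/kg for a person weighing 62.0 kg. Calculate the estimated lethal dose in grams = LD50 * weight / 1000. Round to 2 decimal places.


Lethal dose calculation:
Lethal dose = LD50 * body_weight / 1000
= 2237 * 62.0 / 1000
= 138694 / 1000
= 138.69 g

138.69


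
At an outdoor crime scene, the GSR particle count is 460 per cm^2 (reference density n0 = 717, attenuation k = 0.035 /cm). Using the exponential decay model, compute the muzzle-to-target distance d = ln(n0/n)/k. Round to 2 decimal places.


GSR distance calculation:
n0/n = 717 / 460 = 1.558696
ln(n0/n) = 0.44385
d = 0.44385 / 0.035 = 12.68 cm

12.68


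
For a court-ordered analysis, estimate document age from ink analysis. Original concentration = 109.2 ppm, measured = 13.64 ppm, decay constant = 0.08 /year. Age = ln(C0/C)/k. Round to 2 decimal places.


Document age estimation:
C0/C = 109.2 / 13.64 = 8.005865
ln(C0/C) = 2.080174
t = 2.080174 / 0.08 = 26.00 years

26.00


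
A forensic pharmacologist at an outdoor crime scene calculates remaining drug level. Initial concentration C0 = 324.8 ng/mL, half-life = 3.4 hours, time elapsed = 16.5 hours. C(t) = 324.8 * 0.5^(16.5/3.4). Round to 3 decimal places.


Drug concentration decay:
Number of half-lives = t / t_half = 16.5 / 3.4 = 4.852941
Decay factor = 0.5^4.852941 = 0.03460343
C(t) = 324.8 * 0.03460343 = 11.239 ng/mL

11.239


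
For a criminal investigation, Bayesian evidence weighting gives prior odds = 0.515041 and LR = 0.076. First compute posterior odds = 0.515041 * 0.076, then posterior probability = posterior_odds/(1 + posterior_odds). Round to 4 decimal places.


Bayesian evidence evaluation:
Posterior odds = prior_odds * LR = 0.515041 * 0.076 = 0.03914312
Posterior probability = posterior_odds / (1 + posterior_odds)
= 0.03914312 / (1 + 0.03914312)
= 0.03914312 / 1.03914312
= 0.0377

0.0377


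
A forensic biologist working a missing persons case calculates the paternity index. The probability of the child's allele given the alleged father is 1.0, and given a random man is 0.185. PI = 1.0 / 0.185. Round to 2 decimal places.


Paternity Index calculation:
PI = P(allele|father) / P(allele|random)
PI = 1.0 / 0.185
PI = 5.41

5.41


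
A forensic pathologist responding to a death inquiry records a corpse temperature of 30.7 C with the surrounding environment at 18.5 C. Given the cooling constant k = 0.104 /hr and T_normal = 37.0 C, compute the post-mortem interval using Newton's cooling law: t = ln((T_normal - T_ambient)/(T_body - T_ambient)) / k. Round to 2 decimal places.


Using Newton's law of cooling:
t = ln((T_normal - T_ambient) / (T_body - T_ambient)) / k
T_normal - T_ambient = 18.5
T_body - T_ambient = 12.2
Ratio = 1.516393
ln(ratio) = 0.416334
t = 0.416334 / 0.104 = 4.00 hours

4.00


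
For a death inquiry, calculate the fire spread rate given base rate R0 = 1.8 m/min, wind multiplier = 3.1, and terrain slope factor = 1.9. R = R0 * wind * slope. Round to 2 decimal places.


Fire spread rate calculation:
R = R0 * wind_factor * slope_factor
= 1.8 * 3.1 * 1.9
= 5.58 * 1.9
= 10.60 m/min

10.60


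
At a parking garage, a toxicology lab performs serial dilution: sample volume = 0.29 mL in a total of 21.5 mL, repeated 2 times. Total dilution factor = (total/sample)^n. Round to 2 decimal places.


Dilution factor calculation:
Single dilution = V_total / V_sample = 21.5 / 0.29 ≈ 74.137931
Number of dilutions = 2
Total DF = (21.5 / 0.29)^2 (full precision, rounded at the end) = 5496.43

5496.43


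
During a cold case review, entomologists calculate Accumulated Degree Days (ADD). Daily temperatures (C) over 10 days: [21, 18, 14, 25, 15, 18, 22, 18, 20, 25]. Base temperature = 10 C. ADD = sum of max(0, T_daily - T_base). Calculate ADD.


Computing ADD day by day:
Day 1: max(0, 21 - 10) = 11
Day 2: max(0, 18 - 10) = 8
Day 3: max(0, 14 - 10) = 4
Day 4: max(0, 25 - 10) = 15
Day 5: max(0, 15 - 10) = 5
Day 6: max(0, 18 - 10) = 8
Day 7: max(0, 22 - 10) = 12
Day 8: max(0, 18 - 10) = 8
Day 9: max(0, 20 - 10) = 10
Day 10: max(0, 25 - 10) = 15
Total ADD = 96

96


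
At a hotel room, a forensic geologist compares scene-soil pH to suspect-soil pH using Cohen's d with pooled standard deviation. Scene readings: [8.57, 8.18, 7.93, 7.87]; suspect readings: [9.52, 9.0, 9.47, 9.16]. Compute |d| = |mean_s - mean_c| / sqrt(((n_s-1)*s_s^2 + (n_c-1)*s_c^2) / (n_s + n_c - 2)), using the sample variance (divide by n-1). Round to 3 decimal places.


Pooled-variance Cohen's d for soil pH comparison:
Scene mean = 32.55 / 4 = 8.1375
Suspect mean = 37.15 / 4 = 9.2875
Scene sample variance s_s^2 = 0.101158
Suspect sample variance s_c^2 = 0.062092
Pooled variance = ((n_s-1)*s_s^2 + (n_c-1)*s_c^2) / (n_s + n_c - 2) = 0.081625
Pooled SD = sqrt(0.081625) = 0.285701
Mean difference = -1.15
|d| = |-1.15| / 0.285701 = 4.025

4.025


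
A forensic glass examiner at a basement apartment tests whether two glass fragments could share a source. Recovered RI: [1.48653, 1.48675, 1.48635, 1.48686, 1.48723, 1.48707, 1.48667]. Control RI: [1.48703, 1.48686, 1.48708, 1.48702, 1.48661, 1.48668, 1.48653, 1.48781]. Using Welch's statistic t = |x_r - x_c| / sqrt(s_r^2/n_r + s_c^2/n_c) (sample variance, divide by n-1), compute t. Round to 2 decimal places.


Welch's t-criterion for glass RI comparison:
Recovered mean = sum / n_r = 10.40746 / 7 = 1.48678
Control mean = sum / n_c = 11.89562 / 8 = 1.4869525
Recovered sample variance s_r^2 = 9.22333e-08
Control sample variance s_c^2 = 1.62964e-07
Welch SE (unpooled) = sqrt(s_r^2/n_r + s_c^2/n_c) = sqrt(1.31762e-08 + 2.03705e-08) = sqrt(3.35467e-08) = 0.000183158
|mean_r - mean_c| = 0.0001725
t = 0.0001725 / 0.000183158 = 0.94

0.94


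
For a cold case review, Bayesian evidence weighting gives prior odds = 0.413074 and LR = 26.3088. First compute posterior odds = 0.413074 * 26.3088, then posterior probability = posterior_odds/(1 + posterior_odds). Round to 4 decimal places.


Bayesian evidence evaluation:
Posterior odds = prior_odds * LR = 0.413074 * 26.3088 = 10.86748
Posterior probability = posterior_odds / (1 + posterior_odds)
= 10.86748 / (1 + 10.86748)
= 10.86748 / 11.86748
= 0.9157

0.9157


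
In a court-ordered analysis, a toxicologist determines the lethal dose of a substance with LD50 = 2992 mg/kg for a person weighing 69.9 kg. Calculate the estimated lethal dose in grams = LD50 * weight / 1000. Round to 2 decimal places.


Lethal dose calculation:
Lethal dose = LD50 * body_weight / 1000
= 2992 * 69.9 / 1000
= 209140.8 / 1000
= 209.14 g

209.14


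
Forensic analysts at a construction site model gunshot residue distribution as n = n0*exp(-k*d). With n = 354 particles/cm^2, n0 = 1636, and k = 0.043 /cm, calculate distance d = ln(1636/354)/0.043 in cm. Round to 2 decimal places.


GSR distance calculation:
n0/n = 1636 / 354 = 4.621469
ln(n0/n) = 1.530713
d = 1.530713 / 0.043 = 35.60 cm

35.60


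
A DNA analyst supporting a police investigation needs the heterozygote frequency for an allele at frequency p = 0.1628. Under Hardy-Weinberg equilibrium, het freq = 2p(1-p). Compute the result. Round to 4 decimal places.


Hardy-Weinberg heterozygote frequency:
q = 1 - p = 1 - 0.1628 = 0.8372
2pq = 2 * 0.1628 * 0.8372 = 0.2726

0.2726


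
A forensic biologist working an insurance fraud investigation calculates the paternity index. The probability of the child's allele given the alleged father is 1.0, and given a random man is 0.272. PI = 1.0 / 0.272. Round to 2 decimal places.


Paternity Index calculation:
PI = P(allele|father) / P(allele|random)
PI = 1.0 / 0.272
PI = 3.68

3.68


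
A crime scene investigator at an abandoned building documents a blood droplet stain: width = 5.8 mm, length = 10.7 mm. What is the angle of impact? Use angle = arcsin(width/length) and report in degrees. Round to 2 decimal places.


Blood spatter impact angle calculation:
width / length = 5.8 / 10.7 = 0.542056
angle = arcsin(0.542056)
angle = 32.82 degrees

32.82


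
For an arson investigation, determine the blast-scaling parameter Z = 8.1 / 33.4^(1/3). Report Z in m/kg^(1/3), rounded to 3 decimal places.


Scaled distance calculation:
W^(1/3) = 33.4^(1/3) = 3.220442
Z = R / W^(1/3) = 8.1 / 3.220442
Z = 2.515 m/kg^(1/3)

2.515


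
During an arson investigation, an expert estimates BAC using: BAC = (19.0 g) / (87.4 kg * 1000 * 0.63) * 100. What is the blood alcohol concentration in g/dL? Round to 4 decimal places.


Applying the Widmark formula:
BAC = (dose_g / (body_wt * 1000 * r)) * 100
Denominator = 87.4 * 1000 * 0.63 = 55062
BAC = (19.0 / 55062) * 100
BAC = 0.0345 g/dL

0.0345


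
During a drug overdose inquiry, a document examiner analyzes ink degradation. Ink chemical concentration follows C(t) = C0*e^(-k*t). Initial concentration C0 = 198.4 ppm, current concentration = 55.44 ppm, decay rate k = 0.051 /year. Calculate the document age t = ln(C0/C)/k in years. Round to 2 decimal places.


Document age estimation:
C0/C = 198.4 / 55.44 = 3.578644
ln(C0/C) = 1.274984
t = 1.274984 / 0.051 = 25.00 years

25.00


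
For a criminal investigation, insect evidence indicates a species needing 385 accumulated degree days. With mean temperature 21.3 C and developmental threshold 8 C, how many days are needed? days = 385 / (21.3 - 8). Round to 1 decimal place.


Insect development time:
Effective temperature = avg_temp - T_base = 21.3 - 8 = 13.3 C
Days = ADD / effective_temp = 385 / 13.3 = 28.9 days

28.9


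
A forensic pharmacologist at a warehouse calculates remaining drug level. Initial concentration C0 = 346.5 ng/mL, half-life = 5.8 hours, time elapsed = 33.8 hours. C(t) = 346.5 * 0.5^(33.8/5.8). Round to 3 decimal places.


Drug concentration decay:
Number of half-lives = t / t_half = 33.8 / 5.8 = 5.827586
Decay factor = 0.5^5.827586 = 0.01760848
C(t) = 346.5 * 0.01760848 = 6.101 ng/mL

6.101


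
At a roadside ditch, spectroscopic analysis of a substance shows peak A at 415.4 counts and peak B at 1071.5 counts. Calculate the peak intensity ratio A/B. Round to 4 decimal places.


Spectral peak ratio:
Peak A = 415.4 counts
Peak B = 1071.5 counts
Ratio = 415.4 / 1071.5 = 0.3877

0.3877


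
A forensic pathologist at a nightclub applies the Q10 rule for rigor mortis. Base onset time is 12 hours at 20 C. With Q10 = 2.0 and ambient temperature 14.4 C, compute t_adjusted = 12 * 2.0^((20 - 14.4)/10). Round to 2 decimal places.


Rigor mortis time adjustment:
Exponent = (T_ref - T_actual) / 10 = (20 - 14.4) / 10 = 0.56
Q10 factor = 2.0^0.56 = 1.47427
t_adjusted = 12 * 1.47427 = 17.69 hours

17.69


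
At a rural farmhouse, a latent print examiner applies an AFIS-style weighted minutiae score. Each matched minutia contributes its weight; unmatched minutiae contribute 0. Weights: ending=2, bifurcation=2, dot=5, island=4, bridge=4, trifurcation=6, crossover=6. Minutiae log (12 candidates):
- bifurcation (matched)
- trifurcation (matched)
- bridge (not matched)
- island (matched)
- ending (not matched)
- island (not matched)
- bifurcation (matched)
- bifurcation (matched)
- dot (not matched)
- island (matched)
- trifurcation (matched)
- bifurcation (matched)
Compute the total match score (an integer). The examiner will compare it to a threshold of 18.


Weighted minutiae match score:
  bifurcation: matched, +2 (running total 2)
  trifurcation: matched, +6 (running total 8)
  bridge: not matched, +0
  island: matched, +4 (running total 12)
  ending: not matched, +0
  island: not matched, +0
  bifurcation: matched, +2 (running total 14)
  bifurcation: matched, +2 (running total 16)
  dot: not matched, +0
  island: matched, +4 (running total 20)
  trifurcation: matched, +6 (running total 26)
  bifurcation: matched, +2 (running total 28)
Total score = 28
Threshold = 18; verdict = identification

28


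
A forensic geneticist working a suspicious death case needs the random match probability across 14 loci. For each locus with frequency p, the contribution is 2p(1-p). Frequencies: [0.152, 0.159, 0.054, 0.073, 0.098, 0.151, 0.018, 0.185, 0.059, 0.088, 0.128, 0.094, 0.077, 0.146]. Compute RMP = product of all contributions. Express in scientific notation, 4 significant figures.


Computing RMP for 14 loci:
Locus 1: 2 * 0.152 * 0.848 = 0.257792
Locus 2: 2 * 0.159 * 0.841 = 0.267438
Locus 3: 2 * 0.054 * 0.946 = 0.102168
Locus 4: 2 * 0.073 * 0.927 = 0.135342
Locus 5: 2 * 0.098 * 0.902 = 0.176792
Locus 6: 2 * 0.151 * 0.849 = 0.256398
Locus 7: 2 * 0.018 * 0.982 = 0.035352
Locus 8: 2 * 0.185 * 0.815 = 0.30155
Locus 9: 2 * 0.059 * 0.941 = 0.111038
Locus 10: 2 * 0.088 * 0.912 = 0.160512
Locus 11: 2 * 0.128 * 0.872 = 0.223232
Locus 12: 2 * 0.094 * 0.906 = 0.170328
Locus 13: 2 * 0.077 * 0.923 = 0.142142
Locus 14: 2 * 0.146 * 0.854 = 0.249368
RMP = 1.107e-11

1.107e-11


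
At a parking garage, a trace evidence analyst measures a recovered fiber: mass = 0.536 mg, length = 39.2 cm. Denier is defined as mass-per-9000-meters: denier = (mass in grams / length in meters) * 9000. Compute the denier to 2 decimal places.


Denier calculation:
Mass in grams = 0.536 mg / 1000 = 0.000536 g
Length in meters = 39.2 cm / 100 = 0.392 m
Linear density = mass / length = 0.000536 / 0.392 = 0.00136735 g/m
Denier = (g/m) * 9000 = 0.00136735 * 9000 = 12.31

12.31


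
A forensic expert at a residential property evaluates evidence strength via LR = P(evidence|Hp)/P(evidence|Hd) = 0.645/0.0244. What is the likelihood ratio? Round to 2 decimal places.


Likelihood ratio calculation:
LR = P(E|Hp) / P(E|Hd)
LR = 0.645 / 0.0244
LR = 26.43

26.43


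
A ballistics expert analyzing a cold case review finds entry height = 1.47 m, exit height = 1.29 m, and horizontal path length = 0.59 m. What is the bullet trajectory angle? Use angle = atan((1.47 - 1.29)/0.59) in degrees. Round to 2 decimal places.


Bullet trajectory angle:
Height difference = 1.47 - 1.29 = 0.18 m
angle = atan(0.18 / 0.59)
angle = atan(0.305085)
angle = 16.97 degrees

16.97


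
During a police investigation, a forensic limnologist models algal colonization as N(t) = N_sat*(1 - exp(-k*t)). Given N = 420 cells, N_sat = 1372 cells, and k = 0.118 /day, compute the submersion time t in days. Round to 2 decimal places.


PMSI from diatom colonization curve:
N / N_sat = 420 / 1372 = 0.306122
1 - N/N_sat = 0.693878
ln(1 - N/N_sat) = -0.365459
t = -ln(1 - N/N_sat) / k = -(-0.365459) / 0.118 = 3.10 days

3.10


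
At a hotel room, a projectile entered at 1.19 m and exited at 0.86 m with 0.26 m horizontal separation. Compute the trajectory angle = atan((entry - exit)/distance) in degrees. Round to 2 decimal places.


Bullet trajectory angle:
Height difference = 1.19 - 0.86 = 0.33 m
angle = atan(0.33 / 0.26)
angle = atan(1.269231)
angle = 51.77 degrees

51.77


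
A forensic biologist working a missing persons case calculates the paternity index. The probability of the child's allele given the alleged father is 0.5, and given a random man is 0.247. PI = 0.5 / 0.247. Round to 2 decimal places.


Paternity Index calculation:
PI = P(allele|father) / P(allele|random)
PI = 0.5 / 0.247
PI = 2.02

2.02


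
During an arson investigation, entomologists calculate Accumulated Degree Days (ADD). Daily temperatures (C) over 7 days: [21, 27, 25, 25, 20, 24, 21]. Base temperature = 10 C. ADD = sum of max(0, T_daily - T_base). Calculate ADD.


Computing ADD day by day:
Day 1: max(0, 21 - 10) = 11
Day 2: max(0, 27 - 10) = 17
Day 3: max(0, 25 - 10) = 15
Day 4: max(0, 25 - 10) = 15
Day 5: max(0, 20 - 10) = 10
Day 6: max(0, 24 - 10) = 14
Day 7: max(0, 21 - 10) = 11
Total ADD = 93

93


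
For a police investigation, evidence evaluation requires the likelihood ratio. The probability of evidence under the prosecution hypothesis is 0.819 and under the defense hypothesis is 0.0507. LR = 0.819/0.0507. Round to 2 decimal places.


Likelihood ratio calculation:
LR = P(E|Hp) / P(E|Hd)
LR = 0.819 / 0.0507
LR = 16.15

16.15


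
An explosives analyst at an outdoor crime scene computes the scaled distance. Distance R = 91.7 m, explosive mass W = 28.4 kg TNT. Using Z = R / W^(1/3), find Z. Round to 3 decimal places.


Scaled distance calculation:
W^(1/3) = 28.4^(1/3) = 3.050981
Z = R / W^(1/3) = 91.7 / 3.050981
Z = 30.056 m/kg^(1/3)

30.056


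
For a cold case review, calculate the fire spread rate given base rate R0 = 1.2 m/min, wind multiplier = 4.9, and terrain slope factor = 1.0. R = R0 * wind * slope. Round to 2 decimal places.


Fire spread rate calculation:
R = R0 * wind_factor * slope_factor
= 1.2 * 4.9 * 1.0
= 5.88 * 1.0
= 5.88 m/min

5.88


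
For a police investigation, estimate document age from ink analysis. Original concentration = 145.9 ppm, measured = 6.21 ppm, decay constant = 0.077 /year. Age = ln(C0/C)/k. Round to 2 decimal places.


Document age estimation:
C0/C = 145.9 / 6.21 = 23.494364
ln(C0/C) = 3.156761
t = 3.156761 / 0.077 = 41.00 years

41.00


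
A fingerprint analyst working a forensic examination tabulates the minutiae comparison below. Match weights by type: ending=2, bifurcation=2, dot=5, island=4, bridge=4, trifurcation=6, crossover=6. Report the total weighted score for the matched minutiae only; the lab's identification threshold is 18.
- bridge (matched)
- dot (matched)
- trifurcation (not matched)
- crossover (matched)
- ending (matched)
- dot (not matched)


Weighted minutiae match score:
  bridge: matched, +4 (running total 4)
  dot: matched, +5 (running total 9)
  trifurcation: not matched, +0
  crossover: matched, +6 (running total 15)
  ending: matched, +2 (running total 17)
  dot: not matched, +0
Total score = 17
Threshold = 18; verdict = inconclusive

17


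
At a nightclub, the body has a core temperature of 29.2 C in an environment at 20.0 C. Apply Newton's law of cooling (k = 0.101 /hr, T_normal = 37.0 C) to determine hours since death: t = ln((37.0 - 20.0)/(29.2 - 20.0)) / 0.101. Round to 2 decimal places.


Using Newton's law of cooling:
t = ln((T_normal - T_ambient) / (T_body - T_ambient)) / k
T_normal - T_ambient = 17.0
T_body - T_ambient = 9.2
Ratio = 1.847826
ln(ratio) = 0.61401
t = 0.61401 / 0.101 = 6.08 hours

6.08


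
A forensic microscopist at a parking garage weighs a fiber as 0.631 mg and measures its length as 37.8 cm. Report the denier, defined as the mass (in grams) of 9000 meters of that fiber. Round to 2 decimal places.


Denier calculation:
Mass in grams = 0.631 mg / 1000 = 0.000631 g
Length in meters = 37.8 cm / 100 = 0.378 m
Linear density = mass / length = 0.000631 / 0.378 = 0.00166931 g/m
Denier = (g/m) * 9000 = 0.00166931 * 9000 = 15.02

15.02


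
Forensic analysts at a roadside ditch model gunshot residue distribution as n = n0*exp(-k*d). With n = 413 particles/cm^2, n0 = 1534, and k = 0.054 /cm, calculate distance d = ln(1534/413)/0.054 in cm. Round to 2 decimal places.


GSR distance calculation:
n0/n = 1534 / 413 = 3.714286
ln(n0/n) = 1.312186
d = 1.312186 / 0.054 = 24.30 cm

24.30


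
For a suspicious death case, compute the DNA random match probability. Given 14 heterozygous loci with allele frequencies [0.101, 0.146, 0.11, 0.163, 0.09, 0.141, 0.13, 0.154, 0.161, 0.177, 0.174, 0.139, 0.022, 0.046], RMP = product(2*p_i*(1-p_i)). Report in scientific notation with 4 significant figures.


Computing RMP for 14 loci:
Locus 1: 2 * 0.101 * 0.899 = 0.181598
Locus 2: 2 * 0.146 * 0.854 = 0.249368
Locus 3: 2 * 0.11 * 0.89 = 0.1958
Locus 4: 2 * 0.163 * 0.837 = 0.272862
Locus 5: 2 * 0.09 * 0.91 = 0.1638
Locus 6: 2 * 0.141 * 0.859 = 0.242238
Locus 7: 2 * 0.13 * 0.87 = 0.2262
Locus 8: 2 * 0.154 * 0.846 = 0.260568
Locus 9: 2 * 0.161 * 0.839 = 0.270158
Locus 10: 2 * 0.177 * 0.823 = 0.291342
Locus 11: 2 * 0.174 * 0.826 = 0.287448
Locus 12: 2 * 0.139 * 0.861 = 0.239358
Locus 13: 2 * 0.022 * 0.978 = 0.043032
Locus 14: 2 * 0.046 * 0.954 = 0.087768
RMP = 1.157e-10

1.157e-10


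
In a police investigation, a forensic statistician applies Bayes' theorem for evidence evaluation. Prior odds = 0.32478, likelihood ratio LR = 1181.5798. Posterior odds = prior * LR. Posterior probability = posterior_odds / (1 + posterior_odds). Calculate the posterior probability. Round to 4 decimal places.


Bayesian evidence evaluation:
Posterior odds = prior_odds * LR = 0.32478 * 1181.5798 = 383.7535
Posterior probability = posterior_odds / (1 + posterior_odds)
= 383.7535 / (1 + 383.7535)
= 383.7535 / 384.7535
= 0.9974

0.9974


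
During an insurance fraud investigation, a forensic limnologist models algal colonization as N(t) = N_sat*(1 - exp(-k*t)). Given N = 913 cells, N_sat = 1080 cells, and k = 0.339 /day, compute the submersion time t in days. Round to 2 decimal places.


PMSI from diatom colonization curve:
N / N_sat = 913 / 1080 = 0.84537
1 - N/N_sat = 0.15463
ln(1 - N/N_sat) = -1.86672
t = -ln(1 - N/N_sat) / k = -(-1.86672) / 0.339 = 5.51 days

5.51


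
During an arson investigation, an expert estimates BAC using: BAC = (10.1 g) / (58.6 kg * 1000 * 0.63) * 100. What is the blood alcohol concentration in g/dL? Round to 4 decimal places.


Applying the Widmark formula:
BAC = (dose_g / (body_wt * 1000 * r)) * 100
Denominator = 58.6 * 1000 * 0.63 = 36918
BAC = (10.1 / 36918) * 100
BAC = 0.0274 g/dL

0.0274


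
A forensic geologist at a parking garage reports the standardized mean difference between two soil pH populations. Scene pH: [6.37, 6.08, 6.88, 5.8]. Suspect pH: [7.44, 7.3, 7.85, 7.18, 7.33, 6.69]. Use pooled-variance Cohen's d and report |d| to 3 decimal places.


Pooled-variance Cohen's d for soil pH comparison:
Scene mean = 25.13 / 4 = 6.2825
Suspect mean = 43.79 / 6 = 7.298333
Scene sample variance s_s^2 = 0.212825
Suspect sample variance s_c^2 = 0.141897
Pooled variance = ((n_s-1)*s_s^2 + (n_c-1)*s_c^2) / (n_s + n_c - 2) = 0.168495
Pooled SD = sqrt(0.168495) = 0.410481
Mean difference = -1.015833
|d| = |-1.015833| / 0.410481 = 2.475

2.475


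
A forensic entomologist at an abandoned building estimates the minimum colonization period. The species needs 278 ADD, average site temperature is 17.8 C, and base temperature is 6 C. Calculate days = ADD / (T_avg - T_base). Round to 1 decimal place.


Insect development time:
Effective temperature = avg_temp - T_base = 17.8 - 6 = 11.8 C
Days = ADD / effective_temp = 278 / 11.8 = 23.6 days

23.6


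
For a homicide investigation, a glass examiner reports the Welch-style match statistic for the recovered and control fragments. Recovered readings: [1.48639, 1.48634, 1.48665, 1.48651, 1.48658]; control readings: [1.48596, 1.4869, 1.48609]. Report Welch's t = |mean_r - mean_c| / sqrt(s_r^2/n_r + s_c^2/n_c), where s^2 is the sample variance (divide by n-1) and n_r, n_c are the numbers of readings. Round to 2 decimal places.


Welch's t-criterion for glass RI comparison:
Recovered mean = sum / n_r = 7.43247 / 5 = 1.486494
Control mean = sum / n_c = 4.45895 / 3 = 1.4863167
Recovered sample variance s_r^2 = 1.663e-08
Control sample variance s_c^2 = 2.59433e-07
Welch SE (unpooled) = sqrt(s_r^2/n_r + s_c^2/n_c) = sqrt(3.326e-09 + 8.64778e-08) = sqrt(8.98038e-08) = 0.000299673
|mean_r - mean_c| = 0.000177333
t = 0.000177333 / 0.000299673 = 0.59

0.59


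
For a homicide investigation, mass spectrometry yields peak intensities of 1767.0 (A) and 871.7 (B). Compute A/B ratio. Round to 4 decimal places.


Spectral peak ratio:
Peak A = 1767.0 counts
Peak B = 871.7 counts
Ratio = 1767.0 / 871.7 = 2.0271

2.0271


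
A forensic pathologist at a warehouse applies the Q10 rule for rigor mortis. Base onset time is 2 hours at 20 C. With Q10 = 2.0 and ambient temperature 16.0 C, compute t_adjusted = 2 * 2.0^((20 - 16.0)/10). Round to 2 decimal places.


Rigor mortis time adjustment:
Exponent = (T_ref - T_actual) / 10 = (20 - 16.0) / 10 = 0.4
Q10 factor = 2.0^0.4 = 1.31951
t_adjusted = 2 * 1.31951 = 2.64 hours

2.64


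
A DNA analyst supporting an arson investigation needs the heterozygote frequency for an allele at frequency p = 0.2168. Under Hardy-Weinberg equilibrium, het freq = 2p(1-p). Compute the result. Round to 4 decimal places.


Hardy-Weinberg heterozygote frequency:
q = 1 - p = 1 - 0.2168 = 0.7832
2pq = 2 * 0.2168 * 0.7832 = 0.3396

0.3396


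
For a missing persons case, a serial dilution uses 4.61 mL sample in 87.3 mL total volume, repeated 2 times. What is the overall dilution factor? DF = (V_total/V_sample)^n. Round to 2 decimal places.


Dilution factor calculation:
Single dilution = V_total / V_sample = 87.3 / 4.61 ≈ 18.937093
Number of dilutions = 2
Total DF = (87.3 / 4.61)^2 (full precision, rounded at the end) = 358.61

358.61
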